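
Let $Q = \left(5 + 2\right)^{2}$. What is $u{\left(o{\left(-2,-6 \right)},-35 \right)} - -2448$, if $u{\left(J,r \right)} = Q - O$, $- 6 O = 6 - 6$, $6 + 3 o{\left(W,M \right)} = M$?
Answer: $2497$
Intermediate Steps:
$o{\left(W,M \right)} = -2 + \frac{M}{3}$
$O = 0$ ($O = - \frac{6 - 6}{6} = \left(- \frac{1}{6}\right) 0 = 0$)
$Q = 49$ ($Q = 7^{2} = 49$)
$u{\left(J,r \right)} = 49$ ($u{\left(J,r \right)} = 49 - 0 = 49 + 0 = 49$)
$u{\left(o{\left(-2,-6 \right)},-35 \right)} - -2448 = 49 - -2448 = 49 + 2448 = 2497$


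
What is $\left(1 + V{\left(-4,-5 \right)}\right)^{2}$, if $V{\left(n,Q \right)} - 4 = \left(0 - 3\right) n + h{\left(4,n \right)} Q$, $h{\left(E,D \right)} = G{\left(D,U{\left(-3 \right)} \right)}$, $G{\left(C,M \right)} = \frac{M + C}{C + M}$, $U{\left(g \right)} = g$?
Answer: $144$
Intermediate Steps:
$G{\left(C,M \right)} = 1$ ($G{\left(C,M \right)} = \frac{C + M}{C + M} = 1$)
$h{\left(E,D \right)} = 1$
$V{\left(n,Q \right)} = 4 + Q - 3 n$ ($V{\left(n,Q \right)} = 4 + \left(\left(0 - 3\right) n + 1 Q\right) = 4 + \left(\left(0 - 3\right) n + Q\right) = 4 + \left(- 3 n + Q\right) = 4 + \left(Q - 3 n\right) = 4 + Q - 3 n$)
$\left(1 + V{\left(-4,-5 \right)}\right)^{2} = \left(1 - -11\right)^{2} = \left(1 + \left(4 - 5 + 12\right)\right)^{2} = \left(1 + 11\right)^{2} = 12^{2} = 144$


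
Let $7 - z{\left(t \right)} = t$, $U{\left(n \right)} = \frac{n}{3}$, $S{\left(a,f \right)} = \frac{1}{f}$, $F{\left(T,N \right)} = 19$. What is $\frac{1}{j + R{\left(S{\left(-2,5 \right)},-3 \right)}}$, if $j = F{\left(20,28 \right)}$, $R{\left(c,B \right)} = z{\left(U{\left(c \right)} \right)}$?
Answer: $\frac{15}{389} \approx 0.03856$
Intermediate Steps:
$U{\left(n \right)} = \frac{n}{3}$ ($U{\left(n \right)} = n \frac{1}{3} = \frac{n}{3}$)
$z{\left(t \right)} = 7 - t$
$R{\left(c,B \right)} = 7 - \frac{c}{3}$
$j = 19$
$\frac{1}{j + R{\left(S{\left(-2,5 \right)},-3 \right)}} = \frac{1}{19 + \left(7 - \frac{1}{3 \cdot 5}\right)} = \frac{1}{19 + \left(7 - \frac{1}{15}\right)} = \frac{1}{19 + \frac{104}{15}} = \frac{1}{\frac{389}{15}} = \frac{15}{389}$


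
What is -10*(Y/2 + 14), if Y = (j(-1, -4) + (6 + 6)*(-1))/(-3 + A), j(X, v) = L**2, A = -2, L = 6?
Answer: -116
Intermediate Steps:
j(X, v) = 36 (j(X, v) = 6**2 = 36)
Y = -24/5 (Y = (36 + (6 + 6)*(-1))/(-3 - 2) = (36 + 12*(-1))/(-5) = (36 - 12)*(-1/5) = 24*(-1/5) = -24/5 ≈ -4.8000)
-10*(Y/2 + 14) = -10*(-24/5/2 + 14) = -10*(-24/5*1/2 + 14) = -10*(-12/5 + 14) = -10*58/5 = -116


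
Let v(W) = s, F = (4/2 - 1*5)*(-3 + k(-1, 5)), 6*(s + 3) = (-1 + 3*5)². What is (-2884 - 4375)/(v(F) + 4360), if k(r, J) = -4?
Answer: -21777/13169 ≈ -1.6537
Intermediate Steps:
s = 89/3 (s = -3 + (-1 + 3*5)²/6 = -3 + (-1 + 15)²/6 = -3 + (⅙)*14² = -3 + (⅙)*196 = -3 + 98/3 = 89/3 ≈ 29.667)
F = 21 (F = (4/2 - 1*5)*(-3 - 4) = (4*(½) - 5)*(-7) = (2 - 5)*(-7) = -3*(-7) = 21)
v(W) = 89/3
(-2884 - 4375)/(v(F) + 4360) = (-2884 - 4375)/(89/3 + 4360) = -7259/13169/3 = -7259*3/13169 = -21777/13169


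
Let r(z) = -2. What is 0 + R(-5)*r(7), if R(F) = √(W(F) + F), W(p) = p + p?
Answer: -2*I*√15 ≈ -7.746*I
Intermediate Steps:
W(p) = 2*p
R(F) = √3*√F (R(F) = √(2*F + F) = √(3*F) = √3*√F)
0 + R(-5)*r(7) = 0 + (√3*√(-5))*(-2) = 0 + (√3*(I*√5))*(-2) = 0 + (I*√15)*(-2) = 0 - 2*I*√15 = -2*I*√15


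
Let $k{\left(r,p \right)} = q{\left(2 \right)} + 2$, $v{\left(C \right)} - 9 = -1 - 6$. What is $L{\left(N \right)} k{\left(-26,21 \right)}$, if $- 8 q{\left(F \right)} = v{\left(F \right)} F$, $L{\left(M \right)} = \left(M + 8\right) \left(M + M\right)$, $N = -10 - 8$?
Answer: $540$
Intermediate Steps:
$v{\left(C \right)} = 2$ ($v{\left(C \right)} = 9 - 7 = 2$)
$N = -18$ ($N = -10 - 8 = -18$)
$L{\left(M \right)} = 2 M \left(8 + M\right)$ ($L{\left(M \right)} = \left(8 + M\right) 2 M = 2 M \left(8 + M\right)$)
$q{\left(F \right)} = - \frac{F}{4}$ ($q{\left(F \right)} = - \frac{2 F}{8} = - \frac{F}{4}$)
$k{\left(r,p \right)} = \frac{3}{2}$ ($k{\left(r,p \right)} = \left(- \frac{1}{4}\right) 2 + 2 = - \frac{1}{2} + 2 = \frac{3}{2}$)
$L{\left(N \right)} k{\left(-26,21 \right)} = 2 \left(-18\right) \left(8 - 18\right) \frac{3}{2} = 2 \left(-18\right) \left(-10\right) \frac{3}{2} = 360 \cdot \frac{3}{2} = 540$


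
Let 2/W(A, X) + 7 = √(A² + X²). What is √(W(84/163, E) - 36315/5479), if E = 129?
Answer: √(236810976551 - 596909655*√49126865)/(5479*√(-1141 + 3*√49126865)) ≈ 2.5713*I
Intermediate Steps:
W(A, X) = 2/(-7 + √(A² + X²))
√(W(84/163, E) - 36315/5479) = √(2/(-7 + √((84/163)² + 129²)) - 36315/5479) = √(2/(-7 + √((84*(1/163))² + 16641)) - 36315*1/5479) = √(2/(-7 + √((84/163)² + 16641)) - 36315/5479) = √(2/(-7 + √(7056/26569 + 16641)) - 36315/5479) = √(2/(-7 + √(442141785/26569)) - 36315/5479) = √(2/(-7 + 3*√49126865/163) - 36315/5479) = √(-36315/5479 + 2/(-7 + 3*√49126865/163))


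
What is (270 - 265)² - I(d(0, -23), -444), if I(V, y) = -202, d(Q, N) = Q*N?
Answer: 227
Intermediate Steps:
d(Q, N) = N*Q
(270 - 265)² - I(d(0, -23), -444) = (270 - 265)² - 1*(-202) = 5² + 202 = 25 + 202 = 227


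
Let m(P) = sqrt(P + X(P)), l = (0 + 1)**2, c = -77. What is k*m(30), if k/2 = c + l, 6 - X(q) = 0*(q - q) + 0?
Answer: -912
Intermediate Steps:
l = 1 (l = 1**2 = 1)
X(q) = 6 (X(q) = 6 - (0*(q - q) + 0) = 6 - (0*0 + 0) = 6 - (0 + 0) = 6 - 1*0 = 6 + 0 = 6)
m(P) = sqrt(6 + P) (m(P) = sqrt(P + 6) = sqrt(6 + P))
k = -152 (k = 2*(-77 + 1) = 2*(-76) = -152)
k*m(30) = -152*sqrt(6 + 30) = -152*sqrt(36) = -152*6 = -912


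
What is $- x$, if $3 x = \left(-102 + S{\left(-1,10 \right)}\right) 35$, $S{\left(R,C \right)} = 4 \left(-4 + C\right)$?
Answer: $910$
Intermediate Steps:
$S{\left(R,C \right)} = -16 + 4 C$
$x = -910$ ($x = \frac{\left(-102 + \left(-16 + 4 \cdot 10\right)\right) 35}{3} = \frac{\left(-102 + \left(-16 + 40\right)\right) 35}{3} = \frac{\left(-102 + 24\right) 35}{3} = \frac{\left(-78\right) 35}{3} = \frac{1}{3} \left(-2730\right) = -910$)
$- x = \left(-1\right) \left(-910\right) = 910$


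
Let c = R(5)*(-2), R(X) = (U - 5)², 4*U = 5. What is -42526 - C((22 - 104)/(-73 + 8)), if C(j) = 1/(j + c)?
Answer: -594045174/13969 ≈ -42526.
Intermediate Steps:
U = 5/4 (U = (¼)*5 = 5/4 ≈ 1.2500)
R(X) = 225/16 (R(X) = (5/4 - 5)² = (-15/4)² = 225/16)
c = -225/8 (c = (225/16)*(-2) = -225/8 ≈ -28.125)
C(j) = 1/(-225/8 + j) (C(j) = 1/(j - 225/8) = 1/(-225/8 + j))
-42526 - C((22 - 104)/(-73 + 8)) = -42526 - 8/(-225 + 8*((22 - 104)/(-73 + 8))) = -42526 - 8/(-225 + 8*(-82/(-65))) = -42526 - 8/(-225 + 8*(-82*(-1/65))) = -42526 - 8/(-225 + 8*(82/65)) = -42526 - 8/(-225 + 656/65) = -42526 - 8/(-13969/65) = -42526 - 8*(-65)/13969 = -42526 - 1*(-520/13969) = -42526 + 520/13969 = -594045174/13969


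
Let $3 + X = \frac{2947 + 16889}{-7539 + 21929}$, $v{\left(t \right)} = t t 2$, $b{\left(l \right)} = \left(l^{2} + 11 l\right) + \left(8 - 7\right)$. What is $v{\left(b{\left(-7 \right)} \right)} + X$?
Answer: $\frac{10478643}{7195} \approx 1456.4$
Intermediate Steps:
$b{\left(l \right)} = 1 + l^{2} + 11 l$ ($b{\left(l \right)} = \left(l^{2} + 11 l\right) + 1 = 1 + l^{2} + 11 l$)
$v{\left(t \right)} = 2 t^{2}$ ($v{\left(t \right)} = t^{2} \cdot 2 = 2 t^{2}$)
$X = - \frac{11667}{7195}$ ($X = -3 + \frac{2947 + 16889}{-7539 + 21929} = -3 + \frac{19836}{14390} = -3 + 19836 \cdot \frac{1}{14390} = -3 + \frac{9918}{7195} = - \frac{11667}{7195} \approx -1.6215$)
$v{\left(b{\left(-7 \right)} \right)} + X = 2 \left(1 + \left(-7\right)^{2} + 11 \left(-7\right)\right)^{2} - \frac{11667}{7195} = 2 \left(1 + 49 - 77\right)^{2} - \frac{11667}{7195} = 2 \left(-27\right)^{2} - \frac{11667}{7195} = 2 \cdot 729 - \frac{11667}{7195} = 1458 - \frac{11667}{7195} = \frac{10478643}{7195}$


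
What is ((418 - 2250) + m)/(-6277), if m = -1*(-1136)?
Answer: 696/6277 ≈ 0.11088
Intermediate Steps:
m = 1136
((418 - 2250) + m)/(-6277) = ((418 - 2250) + 1136)/(-6277) = (-1832 + 1136)*(-1/6277) = -696*(-1/6277) = 696/6277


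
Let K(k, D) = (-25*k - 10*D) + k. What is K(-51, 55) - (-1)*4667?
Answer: 5341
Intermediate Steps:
K(k, D) = -24*k - 10*D
K(-51, 55) - (-1)*4667 = (-24*(-51) - 10*55) - (-1)*4667 = (1224 - 550) - 1*(-4667) = 674 + 4667 = 5341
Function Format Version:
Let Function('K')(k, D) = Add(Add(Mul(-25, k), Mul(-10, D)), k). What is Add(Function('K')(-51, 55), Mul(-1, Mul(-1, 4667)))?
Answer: 5341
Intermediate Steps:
Function('K')(k, D) = Add(Mul(-24, k), Mul(-10, D))
Add(Function('K')(-51, 55), Mul(-1, Mul(-1, 4667))) = Add(Add(Mul(-24, -51), Mul(-10, 55)), Mul(-1, Mul(-1, 4667))) = Add(Add(1224, -550), Mul(-1, -4667)) = Add(674, 4667) = 5341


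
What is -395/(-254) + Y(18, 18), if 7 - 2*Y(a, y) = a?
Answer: -501/127 ≈ -3.9449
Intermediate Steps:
Y(a, y) = 7/2 - a/2
-395/(-254) + Y(18, 18) = -395/(-254) + (7/2 - 1/2*18) = -395*(-1/254) + (7/2 - 9) = 395/254 - 11/2 = -501/127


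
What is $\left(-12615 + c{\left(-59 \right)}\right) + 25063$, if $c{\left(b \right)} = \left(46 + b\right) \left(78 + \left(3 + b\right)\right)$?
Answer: $12162$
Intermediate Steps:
$c{\left(b \right)} = \left(46 + b\right) \left(81 + b\right)$
$\left(-12615 + c{\left(-59 \right)}\right) + 25063 = \left(-12615 + \left(3726 + \left(-59\right)^{2} + 127 \left(-59\right)\right)\right) + 25063 = \left(-12615 + \left(3726 + 3481 - 7493\right)\right) + 25063 = \left(-12615 - 286\right) + 25063 = -12901 + 25063 = 12162$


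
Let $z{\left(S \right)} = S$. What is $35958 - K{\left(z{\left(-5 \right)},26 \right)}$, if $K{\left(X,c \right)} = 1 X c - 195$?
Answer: $36283$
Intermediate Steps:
$K{\left(X,c \right)} = -195 + X c$ ($K{\left(X,c \right)} = X c - 195 = -195 + X c$)
$35958 - K{\left(z{\left(-5 \right)},26 \right)} = 35958 - \left(-195 - 130\right) = 35958 - -325 = 35958 + 325 = 36283$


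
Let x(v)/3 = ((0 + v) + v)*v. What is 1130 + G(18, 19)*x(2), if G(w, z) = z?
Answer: 1586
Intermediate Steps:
x(v) = 6*v² (x(v) = 3*(((0 + v) + v)*v) = 3*((v + v)*v) = 3*((2*v)*v) = 3*(2*v²) = 6*v²)
1130 + G(18, 19)*x(2) = 1130 + 19*(6*2²) = 1130 + 19*(6*4) = 1130 + 19*24 = 1130 + 456 = 1586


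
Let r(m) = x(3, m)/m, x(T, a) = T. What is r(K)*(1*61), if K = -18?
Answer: -61/6 ≈ -10.167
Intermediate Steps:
r(m) = 3/m
r(K)*(1*61) = (3/(-18))*(1*61) = (3*(-1/18))*61 = -1/6*61 = -61/6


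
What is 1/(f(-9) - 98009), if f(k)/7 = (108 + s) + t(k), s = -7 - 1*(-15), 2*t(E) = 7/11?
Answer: -22/2138285 ≈ -1.0289e-5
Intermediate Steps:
t(E) = 7/22 (t(E) = (7/11)/2 = (7*(1/11))/2 = (½)*(7/11) = 7/22)
s = 8 (s = -7 + 15 = 8)
f(k) = 17913/22 (f(k) = 7*((108 + 8) + 7/22) = 7*(116 + 7/22) = 7*(2559/22) = 17913/22)
1/(f(-9) - 98009) = 1/(17913/22 - 98009) = 1/(-2138285/22) = -22/2138285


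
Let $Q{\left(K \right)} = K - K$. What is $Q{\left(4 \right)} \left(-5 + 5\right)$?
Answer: $0$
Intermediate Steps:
$Q{\left(K \right)} = 0$
$Q{\left(4 \right)} \left(-5 + 5\right) = 0 \left(-5 + 5\right) = 0 \cdot 0 = 0$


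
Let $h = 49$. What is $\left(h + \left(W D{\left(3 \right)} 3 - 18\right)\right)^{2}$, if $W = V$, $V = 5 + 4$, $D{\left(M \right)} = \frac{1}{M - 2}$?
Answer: $3364$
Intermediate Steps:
$D{\left(M \right)} = \frac{1}{-2 + M}$
$V = 9$
$W = 9$
$\left(h + \left(W D{\left(3 \right)} 3 - 18\right)\right)^{2} = \left(49 - \left(18 - \frac{9}{-2 + 3} \cdot 3\right)\right)^{2} = \left(49 - \left(18 - \frac{9}{1} \cdot 3\right)\right)^{2} = \left(49 - \left(18 - 9 \cdot 1 \cdot 3\right)\right)^{2} = \left(49 + \left(9 \cdot 3 - 18\right)\right)^{2} = \left(49 + \left(27 - 18\right)\right)^{2} = \left(49 + 9\right)^{2} = 58^{2} = 3364$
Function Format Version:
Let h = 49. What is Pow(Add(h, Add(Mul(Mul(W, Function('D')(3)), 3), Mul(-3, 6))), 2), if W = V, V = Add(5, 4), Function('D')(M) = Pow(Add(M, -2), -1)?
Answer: 3364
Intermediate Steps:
Function('D')(M) = Pow(Add(-2, M), -1)
V = 9
W = 9
Pow(Add(h, Add(Mul(Mul(W, Function('D')(3)), 3), Mul(-3, 6))), 2) = Pow(Add(49, Add(Mul(Mul(9, Pow(Add(-2, 3), -1)), 3), Mul(-3, 6))), 2) = Pow(Add(49, Add(Mul(Mul(9, Pow(1, -1)), 3), -18)), 2) = Pow(Add(49, Add(Mul(Mul(9, 1), 3), -18)), 2) = Pow(Add(49, Add(Mul(9, 3), -18)), 2) = Pow(Add(49, Add(27, -18)), 2) = Pow(Add(49, 9), 2) = Pow(58, 2) = 3364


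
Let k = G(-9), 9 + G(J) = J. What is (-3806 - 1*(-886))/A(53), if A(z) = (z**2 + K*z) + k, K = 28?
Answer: -584/855 ≈ -0.68304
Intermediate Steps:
G(J) = -9 + J
k = -18 (k = -9 - 9 = -18)
A(z) = -18 + z**2 + 28*z (A(z) = (z**2 + 28*z) - 18 = -18 + z**2 + 28*z)
(-3806 - 1*(-886))/A(53) = (-3806 - 1*(-886))/(-18 + 53**2 + 28*53) = (-3806 + 886)/(-18 + 2809 + 1484) = -2920/4275 = -2920*1/4275 = -584/855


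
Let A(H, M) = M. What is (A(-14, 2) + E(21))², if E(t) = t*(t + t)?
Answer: 781456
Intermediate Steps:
E(t) = 2*t² (E(t) = t*(2*t) = 2*t²)
(A(-14, 2) + E(21))² = (2 + 2*21²)² = (2 + 2*441)² = (2 + 882)² = 884² = 781456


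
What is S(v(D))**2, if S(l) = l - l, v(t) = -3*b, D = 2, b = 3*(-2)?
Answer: 0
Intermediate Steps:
b = -6
v(t) = 18 (v(t) = -3*(-6) = 18)
S(l) = 0
S(v(D))**2 = 0**2 = 0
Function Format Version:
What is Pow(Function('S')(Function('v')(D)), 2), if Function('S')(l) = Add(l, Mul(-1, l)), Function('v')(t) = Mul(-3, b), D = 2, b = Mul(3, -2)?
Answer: 0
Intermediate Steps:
b = -6
Function('v')(t) = 18 (Function('v')(t) = Mul(-3, -6) = 18)
Function('S')(l) = 0
Pow(Function('S')(Function('v')(D)), 2) = Pow(0, 2) = 0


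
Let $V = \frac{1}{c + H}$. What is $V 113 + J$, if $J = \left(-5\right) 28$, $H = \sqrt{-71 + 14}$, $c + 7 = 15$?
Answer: $\frac{- 140 \sqrt{57} + 1007 i}{\sqrt{57} - 8 i} \approx -132.53 - 7.0507 i$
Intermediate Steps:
$c = 8$ ($c = -7 + 15 = 8$)
$H = i \sqrt{57}$ ($H = \sqrt{-57} = i \sqrt{57} \approx 7.5498 i$)
$J = -140$
$V = \frac{1}{8 + i \sqrt{57}} \approx 0.066116 - 0.062395 i$
$V 113 + J = \left(\frac{8}{121} - \frac{i \sqrt{57}}{121}\right) 113 - 140 = \left(\frac{904}{121} - \frac{113 i \sqrt{57}}{121}\right) - 140 = - \frac{16036}{121} - \frac{113 i \sqrt{57}}{121}$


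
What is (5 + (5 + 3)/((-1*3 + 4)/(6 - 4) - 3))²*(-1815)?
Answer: -29403/5 ≈ -5880.6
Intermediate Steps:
(5 + (5 + 3)/((-1*3 + 4)/(6 - 4) - 3))²*(-1815) = (5 + 8/((-3 + 4)/2 - 3))²*(-1815) = (5 + 8/(1*(½) - 3))²*(-1815) = (5 + 8/(½ - 3))²*(-1815) = (5 + 8/(-5/2))²*(-1815) = (5 + 8*(-⅖))²*(-1815) = (5 - 16/5)²*(-1815) = (9/5)²*(-1815) = (81/25)*(-1815) = -29403/5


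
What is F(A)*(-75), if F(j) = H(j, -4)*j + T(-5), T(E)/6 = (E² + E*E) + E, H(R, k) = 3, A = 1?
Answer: -20475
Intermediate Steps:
T(E) = 6*E + 12*E² (T(E) = 6*((E² + E*E) + E) = 6*((E² + E²) + E) = 6*(2*E² + E) = 6*(E + 2*E²) = 6*E + 12*E²)
F(j) = 270 + 3*j (F(j) = 3*j + 6*(-5)*(1 + 2*(-5)) = 3*j + 6*(-5)*(1 - 10) = 3*j + 6*(-5)*(-9) = 3*j + 270 = 270 + 3*j)
F(A)*(-75) = (270 + 3*1)*(-75) = (270 + 3)*(-75) = 273*(-75) = -20475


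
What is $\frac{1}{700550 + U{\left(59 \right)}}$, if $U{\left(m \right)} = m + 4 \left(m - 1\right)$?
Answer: $\frac{1}{700841} \approx 1.4269 \cdot 10^{-6}$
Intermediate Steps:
$U{\left(m \right)} = -4 + 5 m$ ($U{\left(m \right)} = m + 4 \left(-1 + m\right) = m + \left(-4 + 4 m\right) = -4 + 5 m$)
$\frac{1}{700550 + U{\left(59 \right)}} = \frac{1}{700550 + \left(-4 + 5 \cdot 59\right)} = \frac{1}{700550 + \left(-4 + 295\right)} = \frac{1}{700550 + 291} = \frac{1}{700841}$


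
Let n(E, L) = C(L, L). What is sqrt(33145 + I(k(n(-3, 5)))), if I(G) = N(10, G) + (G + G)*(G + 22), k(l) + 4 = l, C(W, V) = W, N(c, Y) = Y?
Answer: 6*sqrt(922) ≈ 182.19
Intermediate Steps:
n(E, L) = L
k(l) = -4 + l
I(G) = G + 2*G*(22 + G) (I(G) = G + (G + G)*(G + 22) = G + (2*G)*(22 + G) = G + 2*G*(22 + G))
sqrt(33145 + I(k(n(-3, 5)))) = sqrt(33145 + (-4 + 5)*(45 + 2*(-4 + 5))) = sqrt(33145 + 1*(45 + 2*1)) = sqrt(33145 + 1*(45 + 2)) = sqrt(33145 + 1*47) = sqrt(33145 + 47) = sqrt(33192) = 6*sqrt(922)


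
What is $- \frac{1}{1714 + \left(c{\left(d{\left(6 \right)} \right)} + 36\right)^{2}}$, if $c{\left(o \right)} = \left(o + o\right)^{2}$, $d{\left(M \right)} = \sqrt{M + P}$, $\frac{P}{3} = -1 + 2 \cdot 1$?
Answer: $- \frac{1}{6898} \approx -0.00014497$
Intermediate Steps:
$P = 3$ ($P = 3 \left(-1 + 2 \cdot 1\right) = 3 \left(-1 + 2\right) = 3 \cdot 1 = 3$)
$d{\left(M \right)} = \sqrt{3 + M}$ ($d{\left(M \right)} = \sqrt{M + 3} = \sqrt{3 + M}$)
$c{\left(o \right)} = 4 o^{2}$ ($c{\left(o \right)} = \left(2 o\right)^{2} = 4 o^{2}$)
$- \frac{1}{1714 + \left(c{\left(d{\left(6 \right)} \right)} + 36\right)^{2}} = - \frac{1}{1714 + \left(4 \left(\sqrt{3 + 6}\right)^{2} + 36\right)^{2}} = - \frac{1}{1714 + \left(4 \left(\sqrt{9}\right)^{2} + 36\right)^{2}} = - \frac{1}{1714 + \left(4 \cdot 3^{2} + 36\right)^{2}} = - \frac{1}{1714 + \left(4 \cdot 9 + 36\right)^{2}} = - \frac{1}{1714 + \left(36 + 36\right)^{2}} = - \frac{1}{1714 + 72^{2}} = - \frac{1}{1714 + 5184} = - \frac{1}{6898}$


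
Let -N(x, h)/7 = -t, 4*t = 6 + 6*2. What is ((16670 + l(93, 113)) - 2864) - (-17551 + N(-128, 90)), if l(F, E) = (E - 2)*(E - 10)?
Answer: 85517/2 ≈ 42759.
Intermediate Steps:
t = 9/2 (t = (6 + 6*2)/4 = (6 + 12)/4 = (1/4)*18 = 9/2 ≈ 4.5000)
N(x, h) = 63/2 (N(x, h) = -(-7)*9/2 = -7*(-9/2) = 63/2)
l(F, E) = (-10 + E)*(-2 + E) (l(F, E) = (-2 + E)*(-10 + E) = (-10 + E)*(-2 + E))
((16670 + l(93, 113)) - 2864) - (-17551 + N(-128, 90)) = ((16670 + (20 + 113**2 - 12*113)) - 2864) - (-17551 + 63/2) = ((16670 + (20 + 12769 - 1356)) - 2864) - 1*(-35039/2) = ((16670 + 11433) - 2864) + 35039/2 = (28103 - 2864) + 35039/2 = 25239 + 35039/2 = 85517/2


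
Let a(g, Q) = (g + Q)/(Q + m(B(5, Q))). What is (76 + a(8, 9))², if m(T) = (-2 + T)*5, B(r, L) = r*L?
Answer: 290395681/50176 ≈ 5787.5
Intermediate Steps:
B(r, L) = L*r
m(T) = -10 + 5*T
a(g, Q) = (Q + g)/(-10 + 26*Q) (a(g, Q) = (g + Q)/(Q + (-10 + 5*(Q*5))) = (Q + g)/(Q + (-10 + 5*(5*Q))) = (Q + g)/(Q + (-10 + 25*Q)) = (Q + g)/(-10 + 26*Q))
(76 + a(8, 9))² = (76 + (9 + 8)/(2*(-5 + 13*9)))² = (76 + (½)*17/(-5 + 117))² = (76 + (½)*17/112)² = (76 + (½)*(1/112)*17)² = (76 + 17/224)² = (17041/224)² = 290395681/50176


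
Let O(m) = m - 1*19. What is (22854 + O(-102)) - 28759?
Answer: -6026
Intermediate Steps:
O(m) = -19 + m (O(m) = m - 19 = -19 + m)
(22854 + O(-102)) - 28759 = (22854 + (-19 - 102)) - 28759 = (22854 - 121) - 28759 = 22733 - 28759 = -6026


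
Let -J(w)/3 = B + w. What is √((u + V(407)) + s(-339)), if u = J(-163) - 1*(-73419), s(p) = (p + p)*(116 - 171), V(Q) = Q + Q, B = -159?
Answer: √112489 ≈ 335.39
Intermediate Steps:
J(w) = 477 - 3*w (J(w) = -3*(-159 + w) = 477 - 3*w)
V(Q) = 2*Q
s(p) = -110*p (s(p) = (2*p)*(-55) = -110*p)
u = 74385 (u = (477 - 3*(-163)) - 1*(-73419) = (477 + 489) + 73419 = 966 + 73419 = 74385)
√((u + V(407)) + s(-339)) = √((74385 + 2*407) - 110*(-339)) = √((74385 + 814) + 37290) = √(75199 + 37290) = √112489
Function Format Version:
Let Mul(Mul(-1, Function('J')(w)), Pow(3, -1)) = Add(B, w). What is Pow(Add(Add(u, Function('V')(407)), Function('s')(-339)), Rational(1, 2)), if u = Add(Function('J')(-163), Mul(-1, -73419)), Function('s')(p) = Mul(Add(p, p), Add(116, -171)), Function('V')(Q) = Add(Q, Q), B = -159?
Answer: Pow(112489, Rational(1, 2)) ≈ 335.39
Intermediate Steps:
Function('J')(w) = Add(477, Mul(-3, w)) (Function('J')(w) = Mul(-3, Add(-159, w)) = Add(477, Mul(-3, w)))
Function('V')(Q) = Mul(2, Q)
Function('s')(p) = Mul(-110, p) (Function('s')(p) = Mul(Mul(2, p), -55) = Mul(-110, p))
u = 74385 (u = Add(Add(477, Mul(-3, -163)), Mul(-1, -73419)) = Add(Add(477, 489), 73419) = Add(966, 73419) = 74385)
Pow(Add(Add(u, Function('V')(407)), Function('s')(-339)), Rational(1, 2)) = Pow(Add(Add(74385, Mul(2, 407)), Mul(-110, -339)), Rational(1, 2)) = Pow(Add(Add(74385, 814), 37290), Rational(1, 2)) = Pow(Add(75199, 37290), Rational(1, 2)) = Pow(112489, Rational(1, 2))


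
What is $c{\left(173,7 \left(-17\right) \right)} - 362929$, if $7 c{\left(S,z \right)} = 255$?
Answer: $- \frac{2540248}{7} \approx -3.6289 \cdot 10^{5}$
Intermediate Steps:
$c{\left(S,z \right)} = \frac{255}{7}$ ($c{\left(S,z \right)} = \frac{1}{7} \cdot 255 = \frac{255}{7}$)
$c{\left(173,7 \left(-17\right) \right)} - 362929 = \frac{255}{7} - 362929 = - \frac{2540248}{7}$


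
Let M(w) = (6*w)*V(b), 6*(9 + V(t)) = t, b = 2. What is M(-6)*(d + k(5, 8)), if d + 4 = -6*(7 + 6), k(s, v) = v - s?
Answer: -24648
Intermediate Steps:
V(t) = -9 + t/6
d = -82 (d = -4 - 6*(7 + 6) = -4 - 6*13 = -4 - 78 = -82)
M(w) = -52*w (M(w) = (6*w)*(-9 + (1/6)*2) = (6*w)*(-9 + 1/3) = (6*w)*(-26/3) = -52*w)
M(-6)*(d + k(5, 8)) = (-52*(-6))*(-82 + (8 - 1*5)) = 312*(-82 + (8 - 5)) = 312*(-82 + 3) = 312*(-79) = -24648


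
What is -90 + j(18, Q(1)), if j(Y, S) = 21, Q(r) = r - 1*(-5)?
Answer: -69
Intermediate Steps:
Q(r) = 5 + r (Q(r) = r + 5 = 5 + r)
-90 + j(18, Q(1)) = -90 + 21 = -69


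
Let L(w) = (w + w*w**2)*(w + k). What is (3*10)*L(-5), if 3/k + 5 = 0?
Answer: 21840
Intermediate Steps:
k = -3/5 (k = 3/(-5 + 0) = 3/(-5) = 3*(-1/5) = -3/5 ≈ -0.60000)
L(w) = (-3/5 + w)*(w + w**3) (L(w) = (w + w*w**2)*(w - 3/5) = (w + w**3)*(-3/5 + w) = (-3/5 + w)*(w + w**3))
(3*10)*L(-5) = (3*10)*((1/5)*(-5)*(-3 - 3*(-5)**2 + 5*(-5) + 5*(-5)**3)) = 30*((1/5)*(-5)*(-3 - 3*25 - 25 + 5*(-125))) = 30*((1/5)*(-5)*(-3 - 75 - 25 - 625)) = 30*((1/5)*(-5)*(-728)) = 30*728 = 21840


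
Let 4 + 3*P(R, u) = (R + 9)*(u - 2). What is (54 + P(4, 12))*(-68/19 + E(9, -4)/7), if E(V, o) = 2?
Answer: -42048/133 ≈ -316.15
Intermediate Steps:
P(R, u) = -4/3 + (-2 + u)*(9 + R)/3 (P(R, u) = -4/3 + ((R + 9)*(u - 2))/3 = -4/3 + ((9 + R)*(-2 + u))/3 = -4/3 + ((-2 + u)*(9 + R))/3 = -4/3 + (-2 + u)*(9 + R)/3)
(54 + P(4, 12))*(-68/19 + E(9, -4)/7) = (54 + (-22/3 + 3*12 - ⅔*4 + (⅓)*4*12))*(-68/19 + 2/7) = (54 + (-22/3 + 36 - 8/3 + 16))*(-68*1/19 + 2*(⅐)) = (54 + 42)*(-68/19 + 2/7) = 96*(-438/133) = -42048/133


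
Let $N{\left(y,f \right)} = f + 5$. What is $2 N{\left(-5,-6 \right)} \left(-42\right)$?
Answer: $84$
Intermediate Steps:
$N{\left(y,f \right)} = 5 + f$
$2 N{\left(-5,-6 \right)} \left(-42\right) = 2 \left(5 - 6\right) \left(-42\right) = 2 \left(-1\right) \left(-42\right) = \left(-2\right) \left(-42\right) = 84$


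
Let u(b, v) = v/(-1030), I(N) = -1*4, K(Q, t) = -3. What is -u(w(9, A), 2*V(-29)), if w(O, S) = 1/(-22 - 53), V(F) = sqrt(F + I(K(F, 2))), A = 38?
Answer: I*sqrt(33)/515 ≈ 0.011154*I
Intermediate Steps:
I(N) = -4
V(F) = sqrt(-4 + F) (V(F) = sqrt(F - 4) = sqrt(-4 + F))
w(O, S) = -1/75 (w(O, S) = 1/(-75) = -1/75)
u(b, v) = -v/1030 (u(b, v) = v*(-1/1030) = -v/1030)
-u(w(9, A), 2*V(-29)) = -(-1)*2*sqrt(-4 - 29)/1030 = -(-1)*2*sqrt(-33)/1030 = -(-1)*2*(I*sqrt(33))/1030 = -(-1)*2*I*sqrt(33)/1030 = -(-1)*I*sqrt(33)/515 = I*sqrt(33)/515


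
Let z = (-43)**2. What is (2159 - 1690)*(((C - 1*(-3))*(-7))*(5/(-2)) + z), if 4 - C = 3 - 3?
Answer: 1849267/2 ≈ 9.2463e+5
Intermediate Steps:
C = 4 (C = 4 - (3 - 3) = 4 - 1*0 = 4 + 0 = 4)
z = 1849
(2159 - 1690)*(((C - 1*(-3))*(-7))*(5/(-2)) + z) = (2159 - 1690)*(((4 - 1*(-3))*(-7))*(5/(-2)) + 1849) = 469*(((4 + 3)*(-7))*(5*(-1/2)) + 1849) = 469*((7*(-7))*(-5/2) + 1849) = 469*(-49*(-5/2) + 1849) = 469*(245/2 + 1849) = 469*(3943/2) = 1849267/2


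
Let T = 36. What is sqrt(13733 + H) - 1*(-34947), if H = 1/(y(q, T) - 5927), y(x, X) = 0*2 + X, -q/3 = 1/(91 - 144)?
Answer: 34947 + sqrt(476588391882)/5891 ≈ 35064.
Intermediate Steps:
q = 3/53 (q = -3/(91 - 144) = -3/(-53) = -3*(-1/53) = 3/53 ≈ 0.056604)
y(x, X) = X (y(x, X) = 0 + X = X)
H = -1/5891 (H = 1/(36 - 5927) = 1/(-5891) = -1/5891 ≈ -0.00016975)
sqrt(13733 + H) - 1*(-34947) = sqrt(13733 - 1/5891) - 1*(-34947) = sqrt(80901102/5891) + 34947 = sqrt(476588391882)/5891 + 34947 = 34947 + sqrt(476588391882)/5891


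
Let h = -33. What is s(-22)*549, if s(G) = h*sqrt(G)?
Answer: -18117*I*sqrt(22) ≈ -84976.0*I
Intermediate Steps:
s(G) = -33*sqrt(G)
s(-22)*549 = -33*I*sqrt(22)*549 = -18117*I*sqrt(22)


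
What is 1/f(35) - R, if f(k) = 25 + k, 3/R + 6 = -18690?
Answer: 1573/93480 ≈ 0.016827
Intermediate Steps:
R = -1/6232 (R = 3/(-6 - 18690) = 3/(-18696) = 3*(-1/18696) = -1/6232 ≈ -0.00016046)
1/f(35) - R = 1/(25 + 35) - 1*(-1/6232) = 1/60 + 1/6232 = 1573/93480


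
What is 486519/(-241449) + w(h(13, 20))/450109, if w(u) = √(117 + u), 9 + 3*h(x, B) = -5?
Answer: -162173/80483 + √1011/1350327 ≈ -2.0150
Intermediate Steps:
h(x, B) = -14/3 (h(x, B) = -3 + (⅓)*(-5) = -3 - 5/3 = -14/3)
486519/(-241449) + w(h(13, 20))/450109 = 486519/(-241449) + √(117 - 14/3)/450109 = 486519*(-1/241449) + √(337/3)*(1/450109) = -162173/80483 + (√1011/3)*(1/450109) = -162173/80483 + √1011/1350327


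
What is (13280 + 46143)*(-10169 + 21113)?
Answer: 650325312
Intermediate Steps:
(13280 + 46143)*(-10169 + 21113) = 59423*10944 = 650325312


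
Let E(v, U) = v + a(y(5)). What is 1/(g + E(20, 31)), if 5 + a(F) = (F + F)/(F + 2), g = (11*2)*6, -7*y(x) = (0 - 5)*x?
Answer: 39/5783 ≈ 0.0067439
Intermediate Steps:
y(x) = 5*x/7 (y(x) = -(0 - 5)*x/7 = -(-5)*x/7 = 5*x/7)
g = 132 (g = 22*6 = 132)
a(F) = -5 + 2*F/(2 + F) (a(F) = -5 + (F + F)/(F + 2) = -5 + (2*F)/(2 + F) = -5 + 2*F/(2 + F))
E(v, U) = -145/39 + v (E(v, U) = v + (-10 - 15*5/7)/(2 + (5/7)*5) = v + (-10 - 3*25/7)/(2 + 25/7) = v + (-10 - 75/7)/(39/7) = v + (7/39)*(-145/7) = v - 145/39 = -145/39 + v)
1/(g + E(20, 31)) = 1/(132 + (-145/39 + 20)) = 1/(132 + 635/39) = 1/(5783/39) = 39/5783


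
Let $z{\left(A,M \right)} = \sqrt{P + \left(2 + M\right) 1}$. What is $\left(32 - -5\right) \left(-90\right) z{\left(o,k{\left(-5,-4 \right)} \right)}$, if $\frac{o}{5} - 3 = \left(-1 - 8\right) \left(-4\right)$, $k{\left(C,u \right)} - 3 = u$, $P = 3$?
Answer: $-6660$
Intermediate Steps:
$k{\left(C,u \right)} = 3 + u$
$o = 195$ ($o = 15 + 5 \left(-1 - 8\right) \left(-4\right) = 15 + 5 \left(\left(-9\right) \left(-4\right)\right) = 15 + 5 \cdot 36 = 15 + 180 = 195$)
$z{\left(A,M \right)} = \sqrt{5 + M}$ ($z{\left(A,M \right)} = \sqrt{3 + \left(2 + M\right) 1} = \sqrt{3 + \left(2 + M\right)} = \sqrt{5 + M}$)
$\left(32 - -5\right) \left(-90\right) z{\left(o,k{\left(-5,-4 \right)} \right)} = \left(32 - -5\right) \left(-90\right) \sqrt{5 + \left(3 - 4\right)} = \left(32 + 5\right) \left(-90\right) \sqrt{5 - 1} = 37 \left(-90\right) \sqrt{4} = \left(-3330\right) 2 = -6660$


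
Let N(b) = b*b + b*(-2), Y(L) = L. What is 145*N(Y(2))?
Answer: 0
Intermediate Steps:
N(b) = b² - 2*b
145*N(Y(2)) = 145*(2*(-2 + 2)) = 145*(2*0) = 145*0 = 0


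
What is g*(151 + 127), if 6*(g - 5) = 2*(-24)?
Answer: -834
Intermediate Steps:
g = -3 (g = 5 + (2*(-24))/6 = 5 + (⅙)*(-48) = 5 - 8 = -3)
g*(151 + 127) = -3*(151 + 127) = -3*278 = -834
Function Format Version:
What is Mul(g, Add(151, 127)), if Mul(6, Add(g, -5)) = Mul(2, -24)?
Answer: -834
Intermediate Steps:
g = -3 (g = Add(5, Mul(Rational(1, 6), Mul(2, -24))) = Add(5, Mul(Rational(1, 6), -48)) = Add(5, -8) = -3)
Mul(g, Add(151, 127)) = Mul(-3, Add(151, 127)) = Mul(-3, 278) = -834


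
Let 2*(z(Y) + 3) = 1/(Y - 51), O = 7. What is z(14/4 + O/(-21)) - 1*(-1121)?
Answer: 320863/287 ≈ 1118.0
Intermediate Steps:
z(Y) = -3 + 1/(2*(-51 + Y)) (z(Y) = -3 + 1/(2*(Y - 51)) = -3 + 1/(2*(-51 + Y)))
z(14/4 + O/(-21)) - 1*(-1121) = (307 - 6*(14/4 + 7/(-21)))/(2*(-51 + (14/4 + 7/(-21)))) - 1*(-1121) = (307 - 6*(14*(1/4) + 7*(-1/21)))/(2*(-51 + (14*(1/4) + 7*(-1/21)))) + 1121 = (307 - 6*(7/2 - 1/3))/(2*(-51 + (7/2 - 1/3))) + 1121 = (307 - 6*19/6)/(2*(-51 + 19/6)) + 1121 = (307 - 19)/(2*(-287/6)) + 1121 = (1/2)*(-6/287)*288 + 1121 = -864/287 + 1121 = 320863/287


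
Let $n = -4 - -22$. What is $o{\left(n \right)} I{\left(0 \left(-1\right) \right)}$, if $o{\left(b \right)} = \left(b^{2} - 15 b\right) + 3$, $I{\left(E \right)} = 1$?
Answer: $57$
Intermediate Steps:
$n = 18$ ($n = -4 + 22 = 18$)
$o{\left(b \right)} = 3 + b^{2} - 15 b$
$o{\left(n \right)} I{\left(0 \left(-1\right) \right)} = \left(3 + 18^{2} - 270\right) 1 = \left(3 + 324 - 270\right) 1 = 57 \cdot 1 = 57$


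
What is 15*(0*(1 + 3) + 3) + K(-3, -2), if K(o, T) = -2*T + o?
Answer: 46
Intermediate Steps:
K(o, T) = o - 2*T
15*(0*(1 + 3) + 3) + K(-3, -2) = 15*(0*(1 + 3) + 3) + (-3 - 2*(-2)) = 15*(0*4 + 3) + (-3 + 4) = 15*(0 + 3) + 1 = 15*3 + 1 = 45 + 1 = 46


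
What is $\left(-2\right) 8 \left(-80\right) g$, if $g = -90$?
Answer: $-115200$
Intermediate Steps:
$\left(-2\right) 8 \left(-80\right) g = \left(-2\right) 8 \left(-80\right) \left(-90\right) = \left(-16\right) \left(-80\right) \left(-90\right) = 1280 \left(-90\right) = -115200$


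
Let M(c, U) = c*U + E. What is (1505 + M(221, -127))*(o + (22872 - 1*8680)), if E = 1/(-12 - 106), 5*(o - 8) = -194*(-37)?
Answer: -122517317213/295 ≈ -4.1531e+8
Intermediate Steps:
o = 7218/5 (o = 8 + (-194*(-37))/5 = 8 + (⅕)*7178 = 8 + 7178/5 = 7218/5 ≈ 1443.6)
E = -1/118 (E = 1/(-118) = -1/118 ≈ -0.0084746)
M(c, U) = -1/118 + U*c (M(c, U) = c*U - 1/118 = U*c - 1/118 = -1/118 + U*c)
(1505 + M(221, -127))*(o + (22872 - 1*8680)) = (1505 + (-1/118 - 127*221))*(7218/5 + (22872 - 1*8680)) = (1505 + (-1/118 - 28067))*(7218/5 + (22872 - 8680)) = (1505 - 3311907/118)*(7218/5 + 14192) = -3134317/118*78178/5 = -122517317213/295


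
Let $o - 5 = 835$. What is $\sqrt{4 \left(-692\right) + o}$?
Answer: $2 i \sqrt{482} \approx 43.909 i$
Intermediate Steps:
$o = 840$ ($o = 5 + 835 = 840$)
$\sqrt{4 \left(-692\right) + o} = \sqrt{4 \left(-692\right) + 840} = \sqrt{-2768 + 840} = \sqrt{-1928} = 2 i \sqrt{482}$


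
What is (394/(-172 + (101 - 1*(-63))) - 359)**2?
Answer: 2666689/16 ≈ 1.6667e+5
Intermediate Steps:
(394/(-172 + (101 - 1*(-63))) - 359)**2 = (394/(-172 + (101 + 63)) - 359)**2 = (394/(-172 + 164) - 359)**2 = (394/(-8) - 359)**2 = (394*(-1/8) - 359)**2 = (-197/4 - 359)**2 = (-1633/4)**2 = 2666689/16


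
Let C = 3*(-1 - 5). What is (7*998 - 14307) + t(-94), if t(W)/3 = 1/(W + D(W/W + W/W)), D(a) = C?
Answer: -819955/112 ≈ -7321.0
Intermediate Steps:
C = -18 (C = 3*(-6) = -18)
D(a) = -18
t(W) = 3/(-18 + W) (t(W) = 3/(W - 18) = 3/(-18 + W))
(7*998 - 14307) + t(-94) = (7*998 - 14307) + 3/(-18 - 94) = (6986 - 14307) + 3/(-112) = -7321 + 3*(-1/112) = -7321 - 3/112 = -819955/112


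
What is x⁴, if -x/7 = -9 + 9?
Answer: 0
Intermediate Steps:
x = 0 (x = -7*(-9 + 9) = -7*0 = 0)
x⁴ = 0⁴ = 0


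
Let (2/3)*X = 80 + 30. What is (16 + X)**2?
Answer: 32761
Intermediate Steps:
X = 165 (X = 3*(80 + 30)/2 = (3/2)*110 = 165)
(16 + X)**2 = (16 + 165)**2 = 181**2 = 32761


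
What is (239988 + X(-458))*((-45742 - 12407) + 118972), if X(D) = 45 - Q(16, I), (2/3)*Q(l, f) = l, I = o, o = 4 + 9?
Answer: 14598067407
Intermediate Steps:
o = 13
I = 13
Q(l, f) = 3*l/2
X(D) = 21 (X(D) = 45 - 3*16/2 = 45 - 1*24 = 45 - 24 = 21)
(239988 + X(-458))*((-45742 - 12407) + 118972) = (239988 + 21)*((-45742 - 12407) + 118972) = 240009*(-58149 + 118972) = 240009*60823 = 14598067407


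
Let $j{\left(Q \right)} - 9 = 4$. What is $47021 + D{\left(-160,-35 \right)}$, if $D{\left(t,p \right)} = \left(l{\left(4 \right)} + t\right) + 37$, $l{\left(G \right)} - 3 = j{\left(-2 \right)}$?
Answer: $46914$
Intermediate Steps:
$j{\left(Q \right)} = 13$ ($j{\left(Q \right)} = 9 + 4 = 13$)
$l{\left(G \right)} = 16$ ($l{\left(G \right)} = 3 + 13 = 16$)
$D{\left(t,p \right)} = 53 + t$ ($D{\left(t,p \right)} = \left(16 + t\right) + 37 = 53 + t$)
$47021 + D{\left(-160,-35 \right)} = 47021 + \left(53 - 160\right) = 47021 - 107 = 46914$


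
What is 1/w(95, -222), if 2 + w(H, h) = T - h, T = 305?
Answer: 1/525 ≈ 0.0019048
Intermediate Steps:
w(H, h) = 303 - h (w(H, h) = -2 + (305 - h) = 303 - h)
1/w(95, -222) = 1/(303 - 1*(-222)) = 1/(303 + 222) = 1/525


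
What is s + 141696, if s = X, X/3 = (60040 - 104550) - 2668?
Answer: 162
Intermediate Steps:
X = -141534 (X = 3*((60040 - 104550) - 2668) = 3*(-44510 - 2668) = 3*(-47178) = -141534)
s = -141534
s + 141696 = -141534 + 141696 = 162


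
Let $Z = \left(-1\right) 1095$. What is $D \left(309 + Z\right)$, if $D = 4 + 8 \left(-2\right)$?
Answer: $9432$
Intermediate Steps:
$Z = -1095$
$D = -12$ ($D = 4 - 16 = -12$)
$D \left(309 + Z\right) = - 12 \left(309 - 1095\right) = \left(-12\right) \left(-786\right) = 9432$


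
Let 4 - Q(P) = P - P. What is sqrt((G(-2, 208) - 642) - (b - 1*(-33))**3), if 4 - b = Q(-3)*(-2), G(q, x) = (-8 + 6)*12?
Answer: 3*I*sqrt(10199) ≈ 302.97*I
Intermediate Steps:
Q(P) = 4 (Q(P) = 4 - (P - P) = 4 - 1*0 = 4 + 0 = 4)
G(q, x) = -24 (G(q, x) = -2*12 = -24)
b = 12 (b = 4 - 4*(-2) = 4 - 1*(-8) = 4 + 8 = 12)
sqrt((G(-2, 208) - 642) - (b - 1*(-33))**3) = sqrt((-24 - 642) - (12 - 1*(-33))**3) = sqrt(-666 - (12 + 33)**3) = sqrt(-666 - 1*45**3) = sqrt(-666 - 1*91125) = sqrt(-666 - 91125) = sqrt(-91791) = 3*I*sqrt(10199)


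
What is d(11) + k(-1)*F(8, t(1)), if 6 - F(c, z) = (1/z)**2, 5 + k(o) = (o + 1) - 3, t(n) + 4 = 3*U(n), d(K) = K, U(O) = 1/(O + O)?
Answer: -893/25 ≈ -35.720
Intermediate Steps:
U(O) = 1/(2*O)
t(n) = -4 + 3/(2*n) (t(n) = -4 + 3*(1/(2*n)) = -4 + 3/(2*n))
k(o) = -7 + o (k(o) = -5 + ((o + 1) - 3) = -5 + ((1 + o) - 3) = -5 + (-2 + o) = -7 + o)
F(c, z) = 6 - 1/z**2 (F(c, z) = 6 - (1/z)**2 = 6 - 1/z**2)
d(11) + k(-1)*F(8, t(1)) = 11 + (-7 - 1)*(6 - 1/(-4 + (3/2)/1)**2) = 11 - 8*(6 - 1/(-4 + (3/2)*1)**2) = 11 - 8*(6 - 1/(-4 + 3/2)**2) = 11 - 8*(6 - 1/(-5/2)**2) = 11 - 8*(6 - 1*4/25) = 11 - 8*(6 - 4/25) = 11 - 8*146/25 = 11 - 1168/25 = -893/25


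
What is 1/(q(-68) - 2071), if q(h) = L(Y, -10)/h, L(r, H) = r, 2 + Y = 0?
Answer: -34/70413 ≈ -0.00048287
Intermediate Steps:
Y = -2 (Y = -2 + 0 = -2)
q(h) = -2/h
1/(q(-68) - 2071) = 1/(-2/(-68) - 2071) = 1/(-2*(-1/68) - 2071) = 1/(1/34 - 2071) = 1/(-70413/34) = -34/70413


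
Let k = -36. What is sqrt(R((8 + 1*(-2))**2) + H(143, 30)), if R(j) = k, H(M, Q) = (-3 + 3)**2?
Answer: 6*I ≈ 6.0*I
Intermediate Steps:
H(M, Q) = 0 (H(M, Q) = 0**2 = 0)
R(j) = -36
sqrt(R((8 + 1*(-2))**2) + H(143, 30)) = sqrt(-36 + 0) = sqrt(-36) = 6*I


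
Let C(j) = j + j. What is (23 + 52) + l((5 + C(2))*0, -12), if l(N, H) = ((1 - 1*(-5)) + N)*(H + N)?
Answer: 3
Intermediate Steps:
C(j) = 2*j
l(N, H) = (6 + N)*(H + N) (l(N, H) = ((1 + 5) + N)*(H + N) = (6 + N)*(H + N))
(23 + 52) + l((5 + C(2))*0, -12) = (23 + 52) + (((5 + 2*2)*0)² + 6*(-12) + 6*((5 + 2*2)*0) - 12*(5 + 2*2)*0) = 75 + (((5 + 4)*0)² - 72 + 6*((5 + 4)*0) - 12*(5 + 4)*0) = 75 + ((9*0)² - 72 + 6*(9*0) - 108*0) = 75 + (0² - 72 + 6*0 - 12*0) = 75 + (0 - 72 + 0 + 0) = 75 - 72 = 3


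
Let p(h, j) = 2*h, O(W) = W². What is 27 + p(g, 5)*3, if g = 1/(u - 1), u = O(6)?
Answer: 951/35 ≈ 27.171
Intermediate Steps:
u = 36 (u = 6² = 36)
g = 1/35 (g = 1/(36 - 1) = 1/35 ≈ 0.028571)
27 + p(g, 5)*3 = 27 + (2*(1/35))*3 = 27 + (2/35)*3 = 27 + 6/35 = 951/35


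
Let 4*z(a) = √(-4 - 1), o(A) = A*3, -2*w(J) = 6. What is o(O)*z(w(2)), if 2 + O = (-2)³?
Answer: -15*I*√5/2 ≈ -16.771*I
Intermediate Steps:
w(J) = -3 (w(J) = -½*6 = -3)
O = -10 (O = -2 + (-2)³ = -2 - 8 = -10)
o(A) = 3*A
z(a) = I*√5/4 (z(a) = √(-4 - 1)/4 = √(-5)/4 = (I*√5)/4 = I*√5/4)
o(O)*z(w(2)) = (3*(-10))*(I*√5/4) = -15*I*√5/2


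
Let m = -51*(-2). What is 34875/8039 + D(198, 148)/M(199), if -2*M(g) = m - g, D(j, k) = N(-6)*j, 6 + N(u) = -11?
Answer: -50735673/779783 ≈ -65.064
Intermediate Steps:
N(u) = -17 (N(u) = -6 - 11 = -17)
m = 102
D(j, k) = -17*j
M(g) = -51 + g/2 (M(g) = -(102 - g)/2 = -51 + g/2)
34875/8039 + D(198, 148)/M(199) = 34875/8039 + (-17*198)/(-51 + (1/2)*199) = 34875*(1/8039) - 3366/(-51 + 199/2) = 34875/8039 - 3366/97/2 = 34875/8039 - 3366*2/97 = 34875/8039 - 6732/97 = -50735673/779783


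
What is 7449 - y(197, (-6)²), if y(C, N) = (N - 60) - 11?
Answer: 7484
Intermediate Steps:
y(C, N) = -71 + N (y(C, N) = (-60 + N) - 11 = -71 + N)
7449 - y(197, (-6)²) = 7449 - (-71 + (-6)²) = 7449 - (-71 + 36) = 7449 - 1*(-35) = 7449 + 35 = 7484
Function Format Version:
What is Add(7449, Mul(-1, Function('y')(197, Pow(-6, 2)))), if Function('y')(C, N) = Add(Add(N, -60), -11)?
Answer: 7484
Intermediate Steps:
Function('y')(C, N) = Add(-71, N) (Function('y')(C, N) = Add(Add(-60, N), -11) = Add(-71, N))
Add(7449, Mul(-1, Function('y')(197, Pow(-6, 2)))) = Add(7449, Mul(-1, Add(-71, Pow(-6, 2)))) = Add(7449, Mul(-1, Add(-71, 36))) = Add(7449, Mul(-1, -35)) = Add(7449, 35) = 7484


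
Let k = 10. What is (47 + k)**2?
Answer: 3249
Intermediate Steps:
(47 + k)**2 = (47 + 10)**2 = 57**2 = 3249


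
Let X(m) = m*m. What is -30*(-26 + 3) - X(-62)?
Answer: -3154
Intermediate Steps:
X(m) = m²
-30*(-26 + 3) - X(-62) = -30*(-26 + 3) - 1*(-62)² = -30*(-23) - 1*3844 = 690 - 3844 = -3154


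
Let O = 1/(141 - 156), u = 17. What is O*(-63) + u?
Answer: 106/5 ≈ 21.200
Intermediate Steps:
O = -1/15 (O = 1/(-15) = -1/15 ≈ -0.066667)
O*(-63) + u = -1/15*(-63) + 17 = 21/5 + 17 = 106/5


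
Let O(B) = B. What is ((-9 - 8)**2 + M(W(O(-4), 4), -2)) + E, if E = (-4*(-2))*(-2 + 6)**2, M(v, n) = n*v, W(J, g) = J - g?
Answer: 433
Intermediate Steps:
E = 128 (E = 8*4**2 = 8*16 = 128)
((-9 - 8)**2 + M(W(O(-4), 4), -2)) + E = ((-9 - 8)**2 - 2*(-4 - 1*4)) + 128 = ((-17)**2 - 2*(-4 - 4)) + 128 = (289 - 2*(-8)) + 128 = (289 + 16) + 128 = 305 + 128 = 433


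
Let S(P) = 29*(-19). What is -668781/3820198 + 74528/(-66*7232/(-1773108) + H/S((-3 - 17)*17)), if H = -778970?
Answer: 11551436335782708105/219893929632195794 ≈ 52.532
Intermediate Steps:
S(P) = -551
-668781/3820198 + 74528/(-66*7232/(-1773108) + H/S((-3 - 17)*17)) = -668781/3820198 + 74528/(-66*7232/(-1773108) - 778970/(-551)) = -668781*1/3820198 + 74528/(-477312*(-1/1773108) - 778970*(-1/551)) = -668781/3820198 + 74528/(39776/147759 + 778970/551) = -668781/3820198 + 74528/(115121744806/81415209) = -668781/3820198 + 74528*(81415209/115121744806) = -668781/3820198 + 3033856348176/57560872403 = 11551436335782708105/219893929632195794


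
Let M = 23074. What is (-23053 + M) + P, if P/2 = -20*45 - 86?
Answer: -1951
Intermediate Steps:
P = -1972 (P = 2*(-20*45 - 86) = 2*(-900 - 86) = 2*(-986) = -1972)
(-23053 + M) + P = (-23053 + 23074) - 1972 = 21 - 1972 = -1951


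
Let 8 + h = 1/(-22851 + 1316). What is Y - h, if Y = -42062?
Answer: -905632889/21535 ≈ -42054.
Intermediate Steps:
h = -172281/21535 (h = -8 + 1/(-22851 + 1316) = -8 + 1/(-21535) = -8 - 1/21535 = -172281/21535 ≈ -8.0000)
Y - h = -42062 - 1*(-172281/21535) = -42062 + 172281/21535 = -905632889/21535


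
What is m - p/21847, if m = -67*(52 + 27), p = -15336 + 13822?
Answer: -115634657/21847 ≈ -5292.9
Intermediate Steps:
p = -1514
m = -5293 (m = -67*79 = -5293)
m - p/21847 = -5293 - (-1514)/21847 = -5293 - 1*(-1514/21847) = -5293 + 1514/21847 = -115634657/21847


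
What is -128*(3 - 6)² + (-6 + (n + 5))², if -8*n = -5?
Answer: -73719/64 ≈ -1151.9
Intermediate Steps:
n = 5/8 (n = -⅛*(-5) = 5/8 ≈ 0.62500)
-128*(3 - 6)² + (-6 + (n + 5))² = -128*(3 - 6)² + (-6 + (5/8 + 5))² = -128*(-3)² + (-6 + 45/8)² = -128*9 + (-3/8)² = -1152 + 9/64 = -73719/64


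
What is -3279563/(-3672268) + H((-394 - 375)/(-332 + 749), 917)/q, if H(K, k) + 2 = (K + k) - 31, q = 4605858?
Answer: 3150109947008365/3526557521229324 ≈ 0.89325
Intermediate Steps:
H(K, k) = -33 + K + k (H(K, k) = -2 + ((K + k) - 31) = -2 + (-31 + K + k) = -33 + K + k)
-3279563/(-3672268) + H((-394 - 375)/(-332 + 749), 917)/q = -3279563/(-3672268) + (-33 + (-394 - 375)/(-332 + 749) + 917)/4605858 = -3279563*(-1/3672268) + (-33 - 769/417 + 917)*(1/4605858) = 3279563/3672268 + (-33 - 769*1/417 + 917)*(1/4605858) = 3279563/3672268 + (-33 - 769/417 + 917)*(1/4605858) = 3279563/3672268 + (367859/417)*(1/4605858) = 3279563/3672268 + 367859/1920642786 = 3150109947008365/3526557521229324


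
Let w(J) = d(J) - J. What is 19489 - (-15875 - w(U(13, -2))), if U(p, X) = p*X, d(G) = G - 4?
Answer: 35360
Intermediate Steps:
d(G) = -4 + G
U(p, X) = X*p
w(J) = -4 (w(J) = (-4 + J) - J = -4)
19489 - (-15875 - w(U(13, -2))) = 19489 - (-15875 - 1*(-4)) = 19489 - (-15875 + 4) = 19489 - 1*(-15871) = 19489 + 15871 = 35360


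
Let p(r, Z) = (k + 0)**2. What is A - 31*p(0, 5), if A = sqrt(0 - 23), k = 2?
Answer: -124 + I*sqrt(23) ≈ -124.0 + 4.7958*I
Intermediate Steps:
p(r, Z) = 4 (p(r, Z) = (2 + 0)**2 = 2**2 = 4)
A = I*sqrt(23) (A = sqrt(-23) = I*sqrt(23) ≈ 4.7958*I)
A - 31*p(0, 5) = I*sqrt(23) - 31*4 = I*sqrt(23) - 124 = -124 + I*sqrt(23)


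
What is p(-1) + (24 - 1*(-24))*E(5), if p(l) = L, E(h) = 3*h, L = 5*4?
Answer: 740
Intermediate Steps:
L = 20
p(l) = 20
p(-1) + (24 - 1*(-24))*E(5) = 20 + (24 - 1*(-24))*(3*5) = 20 + (24 + 24)*15 = 20 + 48*15 = 20 + 720 = 740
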